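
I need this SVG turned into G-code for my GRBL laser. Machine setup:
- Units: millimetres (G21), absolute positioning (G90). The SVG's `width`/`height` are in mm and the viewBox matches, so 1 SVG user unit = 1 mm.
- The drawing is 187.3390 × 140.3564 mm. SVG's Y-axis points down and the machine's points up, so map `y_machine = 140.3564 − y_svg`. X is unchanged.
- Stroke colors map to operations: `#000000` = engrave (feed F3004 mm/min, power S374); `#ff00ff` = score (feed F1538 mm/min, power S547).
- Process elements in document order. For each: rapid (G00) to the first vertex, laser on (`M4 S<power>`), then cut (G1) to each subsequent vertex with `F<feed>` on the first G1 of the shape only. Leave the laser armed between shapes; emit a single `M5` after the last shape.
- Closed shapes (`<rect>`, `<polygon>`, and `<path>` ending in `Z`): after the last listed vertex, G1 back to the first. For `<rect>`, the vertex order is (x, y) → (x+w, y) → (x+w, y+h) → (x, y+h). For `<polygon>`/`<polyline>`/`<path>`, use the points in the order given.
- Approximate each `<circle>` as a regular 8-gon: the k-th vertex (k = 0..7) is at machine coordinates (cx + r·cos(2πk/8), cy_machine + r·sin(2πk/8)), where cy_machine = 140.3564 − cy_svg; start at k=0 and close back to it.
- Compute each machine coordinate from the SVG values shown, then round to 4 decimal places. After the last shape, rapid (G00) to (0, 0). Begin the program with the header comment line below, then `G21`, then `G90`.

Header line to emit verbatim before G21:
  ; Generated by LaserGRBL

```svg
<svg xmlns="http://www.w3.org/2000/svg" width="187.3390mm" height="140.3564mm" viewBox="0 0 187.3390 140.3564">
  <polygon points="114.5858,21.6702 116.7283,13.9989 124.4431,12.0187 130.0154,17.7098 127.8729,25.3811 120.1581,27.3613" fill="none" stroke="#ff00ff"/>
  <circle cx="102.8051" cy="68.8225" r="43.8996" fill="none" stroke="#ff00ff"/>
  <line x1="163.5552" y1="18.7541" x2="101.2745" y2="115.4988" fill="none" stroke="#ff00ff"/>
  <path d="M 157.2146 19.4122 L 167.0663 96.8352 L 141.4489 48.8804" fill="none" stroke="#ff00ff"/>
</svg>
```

viewBox `0 0 187.3390 140.3564` with mm width/height → 1 unit = 1 mm. Flip: y_m = 140.3564 − y_svg.

**Shape 1** — `<polygon>` regular polygon, stroke `#ff00ff` → score (S547, F1538). Machine vertices: (114.5858,118.6862) → (116.7283,126.3575) → (124.4431,128.3377) → (130.0154,122.6466) → (127.8729,114.9753) → (120.1581,112.9951) → (114.5858,118.6862). Closed: final G1 returns to the first vertex.

**Shape 2** — `<circle>` circle, stroke `#ff00ff` → score (S547, F1538). Machine vertices: (146.7047,71.5339) → (133.8468,102.5756) → (102.8051,115.4335) → (71.7634,102.5756) → (58.9055,71.5339) → (71.7634,40.4922) → (102.8051,27.6343) → (133.8468,40.4922) → (146.7047,71.5339). Closed: final G1 returns to the first vertex.

**Shape 3** — `<line>` line segment, stroke `#ff00ff` → score (S547, F1538). Machine vertices: (163.5552,121.6023) → (101.2745,24.8576). Open path.

**Shape 4** — `<path>` open polyline, stroke `#ff00ff` → score (S547, F1538). Machine vertices: (157.2146,120.9442) → (167.0663,43.5212) → (141.4489,91.4760). Open path.

; Generated by LaserGRBL
G21
G90
G00 X114.5858 Y118.6862
M4 S547
G1 X116.7283 Y126.3575 F1538
G1 X124.4431 Y128.3377
G1 X130.0154 Y122.6466
G1 X127.8729 Y114.9753
G1 X120.1581 Y112.9951
G1 X114.5858 Y118.6862
G00 X146.7047 Y71.5339
M4 S547
G1 X133.8468 Y102.5756 F1538
G1 X102.8051 Y115.4335
G1 X71.7634 Y102.5756
G1 X58.9055 Y71.5339
G1 X71.7634 Y40.4922
G1 X102.8051 Y27.6343
G1 X133.8468 Y40.4922
G1 X146.7047 Y71.5339
G00 X163.5552 Y121.6023
M4 S547
G1 X101.2745 Y24.8576 F1538
G00 X157.2146 Y120.9442
M4 S547
G1 X167.0663 Y43.5212 F1538
G1 X141.4489 Y91.4760
M5
G00 X0.0000 Y0.0000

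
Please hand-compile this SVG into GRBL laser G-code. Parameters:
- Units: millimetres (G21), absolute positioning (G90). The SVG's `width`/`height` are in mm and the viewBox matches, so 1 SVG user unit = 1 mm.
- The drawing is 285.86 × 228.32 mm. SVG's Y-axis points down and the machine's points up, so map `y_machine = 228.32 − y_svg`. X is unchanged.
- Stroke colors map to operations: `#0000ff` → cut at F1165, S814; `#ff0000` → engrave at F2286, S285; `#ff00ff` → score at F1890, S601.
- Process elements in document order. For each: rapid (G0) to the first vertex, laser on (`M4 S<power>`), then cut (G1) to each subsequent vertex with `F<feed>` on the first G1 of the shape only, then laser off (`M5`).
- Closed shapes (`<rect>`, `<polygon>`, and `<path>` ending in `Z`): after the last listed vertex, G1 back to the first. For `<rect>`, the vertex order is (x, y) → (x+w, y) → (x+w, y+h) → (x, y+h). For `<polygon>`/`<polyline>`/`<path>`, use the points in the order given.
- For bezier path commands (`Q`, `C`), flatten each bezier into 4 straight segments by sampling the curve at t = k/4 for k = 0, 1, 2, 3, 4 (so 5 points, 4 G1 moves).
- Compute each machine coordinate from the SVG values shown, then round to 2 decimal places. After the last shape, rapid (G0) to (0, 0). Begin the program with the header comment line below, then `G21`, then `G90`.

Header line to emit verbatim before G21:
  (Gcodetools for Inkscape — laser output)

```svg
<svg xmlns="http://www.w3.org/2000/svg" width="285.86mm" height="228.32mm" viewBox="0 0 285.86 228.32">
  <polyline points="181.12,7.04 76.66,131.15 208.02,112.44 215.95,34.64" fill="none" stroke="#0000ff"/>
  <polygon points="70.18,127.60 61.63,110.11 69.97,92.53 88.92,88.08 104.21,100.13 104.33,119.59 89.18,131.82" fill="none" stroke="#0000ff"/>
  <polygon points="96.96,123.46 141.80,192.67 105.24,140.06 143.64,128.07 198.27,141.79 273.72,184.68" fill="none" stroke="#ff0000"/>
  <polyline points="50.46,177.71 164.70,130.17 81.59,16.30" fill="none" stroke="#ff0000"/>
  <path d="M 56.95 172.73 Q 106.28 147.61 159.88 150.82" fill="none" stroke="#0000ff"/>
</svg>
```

(Gcodetools for Inkscape — laser output)
G21
G90
G0 X181.12 Y221.28
M4 S814
G1 X76.66 Y97.17 F1165
G1 X208.02 Y115.88
G1 X215.95 Y193.68
M5
G0 X70.18 Y100.72
M4 S814
G1 X61.63 Y118.21 F1165
G1 X69.97 Y135.79
G1 X88.92 Y140.24
G1 X104.21 Y128.19
G1 X104.33 Y108.73
G1 X89.18 Y96.50
G1 X70.18 Y100.72
M5
G0 X96.96 Y104.86
M4 S285
G1 X141.80 Y35.65 F2286
G1 X105.24 Y88.26
G1 X143.64 Y100.25
G1 X198.27 Y86.53
G1 X273.72 Y43.64
G1 X96.96 Y104.86
M5
G0 X50.46 Y50.61
M4 S285
G1 X164.70 Y98.15 F2286
G1 X81.59 Y212.02
M5
G0 X56.95 Y55.59
M4 S814
G1 X81.88 Y66.38 F1165
G1 X107.35 Y73.63
G1 X133.35 Y77.33
G1 X159.88 Y77.50
M5
G0 X0.00 Y0.00

Since the viewBox matches the mm dimensions, user units are millimetres directly. The only transform is the Y-flip y_m = 228.32 − y_svg.

Shape 1 is a open polyline drawn with `<polyline>`. Its stroke #0000ff means cut at S814, F1165. After flipping Y the toolpath is (181.12,221.28) → (76.66,97.17) → (208.02,115.88) → (215.95,193.68).

Shape 2 is a regular polygon drawn with `<polygon>`. Its stroke #0000ff means cut at S814, F1165. After flipping Y the toolpath is (70.18,100.72) → (61.63,118.21) → (69.97,135.79) → (88.92,140.24) → (104.21,128.19) → (104.33,108.73) → (89.18,96.50) → (70.18,100.72), returning to the start.

Shape 3 is a closed polygon drawn with `<polygon>`. Its stroke #ff0000 means engrave at S285, F2286. After flipping Y the toolpath is (96.96,104.86) → (141.80,35.65) → (105.24,88.26) → (143.64,100.25) → (198.27,86.53) → (273.72,43.64) → (96.96,104.86), returning to the start.

Shape 4 is a open polyline drawn with `<polyline>`. Its stroke #ff0000 means engrave at S285, F2286. After flipping Y the toolpath is (50.46,50.61) → (164.70,98.15) → (81.59,212.02).

Shape 5 is a quadratic bezier drawn with `<path>`. Its stroke #0000ff means cut at S814, F1165. After flipping Y the toolpath is (56.95,55.59) → (81.88,66.38) → (107.35,73.63) → (133.35,77.33) → (159.88,77.50).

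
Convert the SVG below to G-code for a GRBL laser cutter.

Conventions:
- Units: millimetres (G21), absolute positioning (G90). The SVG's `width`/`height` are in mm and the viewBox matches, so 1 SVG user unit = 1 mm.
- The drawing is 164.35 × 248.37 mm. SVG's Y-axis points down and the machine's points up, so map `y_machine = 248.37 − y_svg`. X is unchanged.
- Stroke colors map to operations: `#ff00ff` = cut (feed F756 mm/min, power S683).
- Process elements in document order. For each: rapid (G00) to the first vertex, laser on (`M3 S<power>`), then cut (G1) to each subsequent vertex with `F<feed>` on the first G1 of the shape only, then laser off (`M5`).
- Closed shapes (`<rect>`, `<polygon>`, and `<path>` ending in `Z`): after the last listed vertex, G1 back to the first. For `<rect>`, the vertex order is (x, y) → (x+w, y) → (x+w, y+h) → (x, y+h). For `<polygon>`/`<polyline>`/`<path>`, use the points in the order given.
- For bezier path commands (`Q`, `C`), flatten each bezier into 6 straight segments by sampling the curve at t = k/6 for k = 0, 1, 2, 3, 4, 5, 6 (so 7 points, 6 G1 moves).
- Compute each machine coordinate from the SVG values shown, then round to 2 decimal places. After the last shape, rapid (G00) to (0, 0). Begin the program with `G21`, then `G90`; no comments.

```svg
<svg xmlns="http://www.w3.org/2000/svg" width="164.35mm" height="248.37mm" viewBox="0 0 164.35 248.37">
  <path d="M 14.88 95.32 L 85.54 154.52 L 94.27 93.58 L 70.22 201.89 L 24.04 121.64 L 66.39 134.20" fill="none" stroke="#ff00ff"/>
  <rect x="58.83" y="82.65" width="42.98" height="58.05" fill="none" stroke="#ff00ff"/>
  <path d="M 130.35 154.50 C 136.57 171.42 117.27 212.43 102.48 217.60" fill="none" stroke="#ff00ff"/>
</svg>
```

viewBox `0 0 164.35 248.37` with mm width/height → 1 unit = 1 mm. Flip: y_m = 248.37 − y_svg.

**Shape 1** — `<path>` open polyline, stroke `#ff00ff` → cut (S683, F756). Machine vertices: (14.88,153.05) → (85.54,93.85) → (94.27,154.79) → (70.22,46.48) → (24.04,126.73) → (66.39,114.17). Open path.

**Shape 2** — `<rect>` rectangle, stroke `#ff00ff` → cut (S683, F756). Machine vertices: (58.83,165.72) → (101.81,165.72) → (101.81,107.67) → (58.83,107.67) → (58.83,165.72). Closed: final G1 returns to the first vertex.

**Shape 3** — `<path>` cubic bezier, stroke `#ff00ff` → cut (S683, F756). Control points (SVG): P0=(130.35,154.50), P1=(136.57,171.42), P2=(117.27,212.43), P3=(102.48,217.60); sampled at t=k/6. Machine vertices: (130.35,93.87) → (131.47,83.68) → (129.18,71.14) → (124.29,57.91) → (117.66,45.67) → (110.11,36.06) → (102.48,30.77). Open path.

G21
G90
G00 X14.88 Y153.05
M3 S683
G1 X85.54 Y93.85 F756
G1 X94.27 Y154.79
G1 X70.22 Y46.48
G1 X24.04 Y126.73
G1 X66.39 Y114.17
M5
G00 X58.83 Y165.72
M3 S683
G1 X101.81 Y165.72 F756
G1 X101.81 Y107.67
G1 X58.83 Y107.67
G1 X58.83 Y165.72
M5
G00 X130.35 Y93.87
M3 S683
G1 X131.47 Y83.68 F756
G1 X129.18 Y71.14
G1 X124.29 Y57.91
G1 X117.66 Y45.67
G1 X110.11 Y36.06
G1 X102.48 Y30.77
M5
G00 X0.00 Y0.00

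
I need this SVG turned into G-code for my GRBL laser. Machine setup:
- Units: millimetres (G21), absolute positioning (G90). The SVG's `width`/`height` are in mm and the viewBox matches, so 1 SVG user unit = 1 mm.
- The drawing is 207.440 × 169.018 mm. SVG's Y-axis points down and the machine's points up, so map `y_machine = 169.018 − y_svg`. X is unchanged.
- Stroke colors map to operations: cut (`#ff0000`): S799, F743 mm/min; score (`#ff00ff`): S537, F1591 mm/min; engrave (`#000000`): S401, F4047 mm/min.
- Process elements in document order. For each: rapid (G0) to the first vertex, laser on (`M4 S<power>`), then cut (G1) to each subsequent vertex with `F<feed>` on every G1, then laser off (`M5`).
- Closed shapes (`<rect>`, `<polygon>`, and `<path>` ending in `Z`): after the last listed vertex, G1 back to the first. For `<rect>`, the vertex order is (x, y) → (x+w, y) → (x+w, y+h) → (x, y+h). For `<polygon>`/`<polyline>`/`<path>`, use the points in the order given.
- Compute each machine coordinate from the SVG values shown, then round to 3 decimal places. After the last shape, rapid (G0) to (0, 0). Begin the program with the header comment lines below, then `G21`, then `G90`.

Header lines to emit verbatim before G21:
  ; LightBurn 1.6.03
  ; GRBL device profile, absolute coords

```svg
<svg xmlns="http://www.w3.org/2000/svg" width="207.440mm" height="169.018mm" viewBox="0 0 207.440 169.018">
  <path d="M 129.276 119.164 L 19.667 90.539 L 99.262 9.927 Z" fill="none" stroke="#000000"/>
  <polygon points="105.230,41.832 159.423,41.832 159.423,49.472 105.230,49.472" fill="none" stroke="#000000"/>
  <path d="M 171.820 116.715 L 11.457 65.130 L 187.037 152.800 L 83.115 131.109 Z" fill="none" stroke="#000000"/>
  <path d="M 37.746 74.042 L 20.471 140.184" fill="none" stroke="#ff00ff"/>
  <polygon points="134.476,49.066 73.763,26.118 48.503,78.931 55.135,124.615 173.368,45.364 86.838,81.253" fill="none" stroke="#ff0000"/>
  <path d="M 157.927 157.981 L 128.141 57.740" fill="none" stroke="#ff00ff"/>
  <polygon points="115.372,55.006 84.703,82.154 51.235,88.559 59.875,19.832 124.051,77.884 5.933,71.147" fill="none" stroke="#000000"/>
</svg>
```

; LightBurn 1.6.03
; GRBL device profile, absolute coords
G21
G90
G0 X129.276 Y49.854
M4 S401
G1 X19.667 Y78.479 F4047
G1 X99.262 Y159.091 F4047
G1 X129.276 Y49.854 F4047
M5
G0 X105.230 Y127.186
M4 S401
G1 X159.423 Y127.186 F4047
G1 X159.423 Y119.546 F4047
G1 X105.230 Y119.546 F4047
G1 X105.230 Y127.186 F4047
M5
G0 X171.820 Y52.303
M4 S401
G1 X11.457 Y103.888 F4047
G1 X187.037 Y16.218 F4047
G1 X83.115 Y37.909 F4047
G1 X171.820 Y52.303 F4047
M5
G0 X37.746 Y94.976
M4 S537
G1 X20.471 Y28.834 F1591
M5
G0 X134.476 Y119.952
M4 S799
G1 X73.763 Y142.900 F743
G1 X48.503 Y90.087 F743
G1 X55.135 Y44.403 F743
G1 X173.368 Y123.654 F743
G1 X86.838 Y87.765 F743
G1 X134.476 Y119.952 F743
M5
G0 X157.927 Y11.037
M4 S537
G1 X128.141 Y111.278 F1591
M5
G0 X115.372 Y114.012
M4 S401
G1 X84.703 Y86.864 F4047
G1 X51.235 Y80.459 F4047
G1 X59.875 Y149.186 F4047
G1 X124.051 Y91.134 F4047
G1 X5.933 Y97.871 F4047
G1 X115.372 Y114.012 F4047
M5
G0 X0.000 Y0.000

viewBox `0 0 207.440 169.018` with mm width/height → 1 unit = 1 mm. Flip: y_m = 169.018 − y_svg.

**Shape 1** — `<path>` regular polygon, stroke `#000000` → engrave (S401, F4047). Machine vertices: (129.276,49.854) → (19.667,78.479) → (99.262,159.091) → (129.276,49.854). Closed: final G1 returns to the first vertex.

**Shape 2** — `<polygon>` rectangle, stroke `#000000` → engrave (S401, F4047). Machine vertices: (105.230,127.186) → (159.423,127.186) → (159.423,119.546) → (105.230,119.546) → (105.230,127.186). Closed: final G1 returns to the first vertex.

**Shape 3** — `<path>` closed polygon, stroke `#000000` → engrave (S401, F4047). Machine vertices: (171.820,52.303) → (11.457,103.888) → (187.037,16.218) → (83.115,37.909) → (171.820,52.303). Closed: final G1 returns to the first vertex.

**Shape 4** — `<path>` line segment, stroke `#ff00ff` → score (S537, F1591). Machine vertices: (37.746,94.976) → (20.471,28.834). Open path.

**Shape 5** — `<polygon>` closed polygon, stroke `#ff0000` → cut (S799, F743). Machine vertices: (134.476,119.952) → (73.763,142.900) → (48.503,90.087) → (55.135,44.403) → (173.368,123.654) → (86.838,87.765) → (134.476,119.952). Closed: final G1 returns to the first vertex.

**Shape 6** — `<path>` line segment, stroke `#ff00ff` → score (S537, F1591). Machine vertices: (157.927,11.037) → (128.141,111.278). Open path.

**Shape 7** — `<polygon>` closed polygon, stroke `#000000` → engrave (S401, F4047). Machine vertices: (115.372,114.012) → (84.703,86.864) → (51.235,80.459) → (59.875,149.186) → (124.051,91.134) → (5.933,97.871) → (115.372,114.012). Closed: final G1 returns to the first vertex.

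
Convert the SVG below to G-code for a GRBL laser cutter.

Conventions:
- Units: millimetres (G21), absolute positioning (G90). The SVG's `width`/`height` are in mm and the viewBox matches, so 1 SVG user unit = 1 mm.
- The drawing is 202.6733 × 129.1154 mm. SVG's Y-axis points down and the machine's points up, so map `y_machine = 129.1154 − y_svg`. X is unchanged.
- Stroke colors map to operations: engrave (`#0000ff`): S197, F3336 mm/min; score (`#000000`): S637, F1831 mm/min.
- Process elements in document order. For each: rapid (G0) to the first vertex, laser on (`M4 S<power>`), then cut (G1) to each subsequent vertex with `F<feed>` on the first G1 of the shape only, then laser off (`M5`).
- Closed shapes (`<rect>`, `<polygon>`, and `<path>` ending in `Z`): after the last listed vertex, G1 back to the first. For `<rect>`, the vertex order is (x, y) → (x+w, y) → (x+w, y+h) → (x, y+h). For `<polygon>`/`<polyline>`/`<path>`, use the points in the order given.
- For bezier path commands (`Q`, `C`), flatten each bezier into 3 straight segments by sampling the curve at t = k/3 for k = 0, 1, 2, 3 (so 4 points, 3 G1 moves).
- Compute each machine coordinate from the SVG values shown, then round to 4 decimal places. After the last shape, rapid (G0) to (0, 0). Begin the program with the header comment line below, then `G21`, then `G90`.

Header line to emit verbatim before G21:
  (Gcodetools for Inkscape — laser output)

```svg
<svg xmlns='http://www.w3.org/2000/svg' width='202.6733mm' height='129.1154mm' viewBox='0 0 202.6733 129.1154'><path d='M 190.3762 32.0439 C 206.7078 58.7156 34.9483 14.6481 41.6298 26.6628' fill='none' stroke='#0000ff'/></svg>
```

(Gcodetools for Inkscape — laser output)
G21
G90
G0 X190.3762 Y97.0715
M4 S197
G1 X157.5860 Y89.2824 F3336
G1 X80.8534 Y100.4703
G1 X41.6298 Y102.4526
M5
G0 X0.0000 Y0.0000

viewBox `0 0 202.6733 129.1154` with mm width/height → 1 unit = 1 mm. Flip: y_m = 129.1154 − y_svg.

**Shape 1** — `<path>` cubic bezier, stroke `#0000ff` → engrave (S197, F3336). Control points (SVG): P0=(190.3762,32.0439), P1=(206.7078,58.7156), P2=(34.9483,14.6481), P3=(41.6298,26.6628); sampled at t=k/3. Machine vertices: (190.3762,97.0715) → (157.5860,89.2824) → (80.8534,100.4703) → (41.6298,102.4526). Open path.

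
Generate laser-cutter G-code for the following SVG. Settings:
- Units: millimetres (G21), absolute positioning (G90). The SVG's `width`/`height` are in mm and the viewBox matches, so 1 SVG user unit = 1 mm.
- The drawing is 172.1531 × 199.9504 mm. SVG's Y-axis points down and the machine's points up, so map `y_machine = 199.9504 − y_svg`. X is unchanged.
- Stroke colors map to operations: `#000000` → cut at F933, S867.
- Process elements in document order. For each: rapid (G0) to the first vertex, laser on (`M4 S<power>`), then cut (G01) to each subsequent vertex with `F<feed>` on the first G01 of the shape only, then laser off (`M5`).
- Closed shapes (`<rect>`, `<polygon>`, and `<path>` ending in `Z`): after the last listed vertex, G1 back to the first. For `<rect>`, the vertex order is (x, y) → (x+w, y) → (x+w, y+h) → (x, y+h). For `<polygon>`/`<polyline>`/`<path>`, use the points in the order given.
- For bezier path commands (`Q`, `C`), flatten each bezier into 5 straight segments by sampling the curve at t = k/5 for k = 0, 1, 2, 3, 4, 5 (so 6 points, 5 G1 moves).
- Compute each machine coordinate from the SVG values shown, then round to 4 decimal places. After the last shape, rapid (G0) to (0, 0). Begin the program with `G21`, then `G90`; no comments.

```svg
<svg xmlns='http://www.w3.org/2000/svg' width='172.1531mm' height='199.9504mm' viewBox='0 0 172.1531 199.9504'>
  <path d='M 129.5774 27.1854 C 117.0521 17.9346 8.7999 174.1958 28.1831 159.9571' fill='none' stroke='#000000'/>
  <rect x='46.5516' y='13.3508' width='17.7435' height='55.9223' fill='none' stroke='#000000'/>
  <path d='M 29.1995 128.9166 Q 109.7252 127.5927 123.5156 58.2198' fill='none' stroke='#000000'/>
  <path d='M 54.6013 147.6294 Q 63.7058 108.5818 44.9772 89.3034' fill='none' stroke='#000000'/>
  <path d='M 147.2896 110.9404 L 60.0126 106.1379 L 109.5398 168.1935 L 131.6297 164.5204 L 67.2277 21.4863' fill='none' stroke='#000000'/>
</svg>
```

G21
G90
G0 X129.5774 Y172.7650
M4 S867
G01 X112.3619 Y161.1421 F933
G01 X82.8933 Y125.9250
G01 X51.8931 Y83.2421
G01 X30.0825 Y49.2220
G01 X28.1831 Y39.9933
M5
G0 X46.5516 Y186.5996
M4 S867
G01 X64.2951 Y186.5996 F933
G01 X64.2951 Y130.6773
G01 X46.5516 Y130.6773
G01 X46.5516 Y186.5996
M5
G0 X29.1995 Y71.0338
M4 S867
G01 X58.7404 Y74.2853 F933
G01 X82.9424 Y82.9808
G01 X101.8056 Y97.1201
G01 X115.3300 Y116.7034
G01 X123.5156 Y141.7306
M5
G0 X54.6013 Y52.3210
M4 S867
G01 X57.1298 Y67.1493 F933
G01 X57.4316 Y80.3960
G01 X55.5068 Y92.0612
G01 X51.3553 Y102.1449
G01 X44.9772 Y110.6470
M5
G0 X147.2896 Y89.0100
M4 S867
G01 X60.0126 Y93.8125 F933
G01 X109.5398 Y31.7569
G01 X131.6297 Y35.4300
G01 X67.2277 Y178.4641
M5
G0 X0.0000 Y0.0000

1 u = 1 mm; y_m = 199.9504 − y.

[1] `<path>` cubic bezier, #000000→cut S867 F933: (129.5774,172.7650) → (112.3619,161.1421) → (82.8933,125.9250) → (51.8931,83.2421) → (30.0825,49.2220) → (28.1831,39.9933)

[2] `<rect>` rectangle, #000000→cut S867 F933: (46.5516,186.5996) → (64.2951,186.5996) → (64.2951,130.6773) → (46.5516,130.6773) → (46.5516,186.5996) (closed)

[3] `<path>` quadratic bezier, #000000→cut S867 F933: (29.1995,71.0338) → (58.7404,74.2853) → (82.9424,82.9808) → (101.8056,97.1201) → (115.3300,116.7034) → (123.5156,141.7306)

[4] `<path>` quadratic bezier, #000000→cut S867 F933: (54.6013,52.3210) → (57.1298,67.1493) → (57.4316,80.3960) → (55.5068,92.0612) → (51.3553,102.1449) → (44.9772,110.6470)

[5] `<path>` open polyline, #000000→cut S867 F933: (147.2896,89.0100) → (60.0126,93.8125) → (109.5398,31.7569) → (131.6297,35.4300) → (67.2277,178.4641)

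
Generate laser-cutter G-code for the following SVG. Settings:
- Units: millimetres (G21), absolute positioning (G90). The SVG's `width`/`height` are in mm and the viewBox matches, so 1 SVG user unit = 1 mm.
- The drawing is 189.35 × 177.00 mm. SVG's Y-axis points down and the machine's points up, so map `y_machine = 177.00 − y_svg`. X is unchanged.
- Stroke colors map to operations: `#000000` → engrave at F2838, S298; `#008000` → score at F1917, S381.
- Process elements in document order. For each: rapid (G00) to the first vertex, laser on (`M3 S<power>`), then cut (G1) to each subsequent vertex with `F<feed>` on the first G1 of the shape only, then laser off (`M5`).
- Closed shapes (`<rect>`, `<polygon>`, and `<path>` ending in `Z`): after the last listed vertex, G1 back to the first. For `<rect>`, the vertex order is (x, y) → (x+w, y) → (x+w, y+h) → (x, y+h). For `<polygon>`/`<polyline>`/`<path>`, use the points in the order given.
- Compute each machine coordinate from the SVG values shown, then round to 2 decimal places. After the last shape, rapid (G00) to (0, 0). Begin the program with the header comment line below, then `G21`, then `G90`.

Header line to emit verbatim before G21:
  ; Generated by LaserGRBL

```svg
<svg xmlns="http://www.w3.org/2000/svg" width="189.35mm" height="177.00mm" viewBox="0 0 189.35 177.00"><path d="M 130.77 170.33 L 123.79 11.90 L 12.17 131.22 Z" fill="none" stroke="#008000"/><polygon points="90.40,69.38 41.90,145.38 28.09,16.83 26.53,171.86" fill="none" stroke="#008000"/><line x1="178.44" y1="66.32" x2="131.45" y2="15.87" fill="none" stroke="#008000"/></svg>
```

; Generated by LaserGRBL
G21
G90
G00 X130.77 Y6.67
M3 S381
G1 X123.79 Y165.10 F1917
G1 X12.17 Y45.78
G1 X130.77 Y6.67
M5
G00 X90.40 Y107.62
M3 S381
G1 X41.90 Y31.62 F1917
G1 X28.09 Y160.17
G1 X26.53 Y5.14
G1 X90.40 Y107.62
M5
G00 X178.44 Y110.68
M3 S381
G1 X131.45 Y161.13 F1917
M5
G00 X0.00 Y0.00

Since the viewBox matches the mm dimensions, user units are millimetres directly. The only transform is the Y-flip y_m = 177.00 − y_svg.

Shape 1 is a closed polygon drawn with `<path>`. Its stroke #008000 means score at S381, F1917. After flipping Y the toolpath is (130.77,6.67) → (123.79,165.10) → (12.17,45.78) → (130.77,6.67), returning to the start.

Shape 2 is a closed polygon drawn with `<polygon>`. Its stroke #008000 means score at S381, F1917. After flipping Y the toolpath is (90.40,107.62) → (41.90,31.62) → (28.09,160.17) → (26.53,5.14) → (90.40,107.62), returning to the start.

Shape 3 is a line segment drawn with `<line>`. Its stroke #008000 means score at S381, F1917. After flipping Y the toolpath is (178.44,110.68) → (131.45,161.13).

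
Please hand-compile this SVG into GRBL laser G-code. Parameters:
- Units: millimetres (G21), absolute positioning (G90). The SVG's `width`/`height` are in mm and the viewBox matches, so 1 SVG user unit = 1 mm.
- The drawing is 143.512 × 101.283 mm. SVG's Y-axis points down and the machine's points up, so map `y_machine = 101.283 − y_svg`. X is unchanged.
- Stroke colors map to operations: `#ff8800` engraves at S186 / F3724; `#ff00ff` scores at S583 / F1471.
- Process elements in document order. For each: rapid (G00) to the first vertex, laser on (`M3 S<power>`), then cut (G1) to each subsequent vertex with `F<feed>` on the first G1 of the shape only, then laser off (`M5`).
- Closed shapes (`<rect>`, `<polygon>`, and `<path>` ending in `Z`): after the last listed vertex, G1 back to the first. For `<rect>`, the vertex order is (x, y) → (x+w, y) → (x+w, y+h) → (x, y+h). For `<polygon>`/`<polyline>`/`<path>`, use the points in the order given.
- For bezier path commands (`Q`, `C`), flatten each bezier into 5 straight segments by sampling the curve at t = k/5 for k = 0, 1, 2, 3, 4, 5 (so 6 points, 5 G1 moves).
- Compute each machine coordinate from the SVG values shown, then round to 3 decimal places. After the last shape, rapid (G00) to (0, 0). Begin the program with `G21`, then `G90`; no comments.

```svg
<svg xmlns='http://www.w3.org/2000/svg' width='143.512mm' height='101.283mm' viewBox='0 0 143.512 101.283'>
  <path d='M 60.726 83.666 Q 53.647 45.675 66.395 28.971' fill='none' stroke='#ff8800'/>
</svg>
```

G21
G90
G00 X60.726 Y17.617
M3 S186
G1 X58.687 Y31.962 F3724
G1 X58.235 Y44.604
G1 X59.369 Y55.543
G1 X62.089 Y64.779
G1 X66.395 Y72.312
M5
G00 X0.000 Y0.000

Since the viewBox matches the mm dimensions, user units are millimetres directly. The only transform is the Y-flip y_m = 101.283 − y_svg.

Shape 1 is a quadratic bezier drawn with `<path>`. Its stroke #ff8800 means engrave at S186, F3724. After flipping Y the toolpath is (60.726,17.617) → (58.687,31.962) → (58.235,44.604) → (59.369,55.543) → (62.089,64.779) → (66.395,72.312).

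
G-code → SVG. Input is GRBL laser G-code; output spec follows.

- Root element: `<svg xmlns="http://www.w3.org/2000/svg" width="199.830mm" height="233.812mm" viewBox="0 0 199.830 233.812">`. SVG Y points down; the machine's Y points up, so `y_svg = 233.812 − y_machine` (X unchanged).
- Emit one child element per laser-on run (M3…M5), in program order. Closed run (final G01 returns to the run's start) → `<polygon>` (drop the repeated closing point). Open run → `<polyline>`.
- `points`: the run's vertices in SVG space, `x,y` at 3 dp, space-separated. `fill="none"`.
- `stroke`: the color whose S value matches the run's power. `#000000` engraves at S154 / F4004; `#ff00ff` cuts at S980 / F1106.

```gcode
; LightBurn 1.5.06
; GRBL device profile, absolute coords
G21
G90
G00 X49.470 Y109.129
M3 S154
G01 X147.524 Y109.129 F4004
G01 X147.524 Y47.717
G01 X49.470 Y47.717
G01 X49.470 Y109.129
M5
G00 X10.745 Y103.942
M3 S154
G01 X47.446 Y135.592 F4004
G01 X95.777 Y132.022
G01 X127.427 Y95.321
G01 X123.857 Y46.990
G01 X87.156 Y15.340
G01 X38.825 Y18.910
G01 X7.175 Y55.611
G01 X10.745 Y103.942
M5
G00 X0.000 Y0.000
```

<svg xmlns="http://www.w3.org/2000/svg" width="199.830mm" height="233.812mm" viewBox="0 0 199.830 233.812">
  <polygon points="49.470,124.683 147.524,124.683 147.524,186.095 49.470,186.095" fill="none" stroke="#000000"/>
  <polygon points="10.745,129.870 47.446,98.220 95.777,101.790 127.427,138.491 123.857,186.822 87.156,218.472 38.825,214.902 7.175,178.201" fill="none" stroke="#000000"/>
</svg>

Each laser-on run becomes one SVG element. Flip Y back into SVG space with y_svg = 233.812 − y_machine. Every run uses S154, so all elements get stroke `#000000` (engrave).

Run 1: The run returns to its start, so emit a `<polygon>` with points (Y-flipped): 49.470,124.683 147.524,124.683 147.524,186.095 49.470,186.095.

Run 2: The run returns to its start, so emit a `<polygon>` with points (Y-flipped): 10.745,129.870 47.446,98.220 95.777,101.790 127.427,138.491 123.857,186.822 87.156,218.472 38.825,214.902 7.175,178.201.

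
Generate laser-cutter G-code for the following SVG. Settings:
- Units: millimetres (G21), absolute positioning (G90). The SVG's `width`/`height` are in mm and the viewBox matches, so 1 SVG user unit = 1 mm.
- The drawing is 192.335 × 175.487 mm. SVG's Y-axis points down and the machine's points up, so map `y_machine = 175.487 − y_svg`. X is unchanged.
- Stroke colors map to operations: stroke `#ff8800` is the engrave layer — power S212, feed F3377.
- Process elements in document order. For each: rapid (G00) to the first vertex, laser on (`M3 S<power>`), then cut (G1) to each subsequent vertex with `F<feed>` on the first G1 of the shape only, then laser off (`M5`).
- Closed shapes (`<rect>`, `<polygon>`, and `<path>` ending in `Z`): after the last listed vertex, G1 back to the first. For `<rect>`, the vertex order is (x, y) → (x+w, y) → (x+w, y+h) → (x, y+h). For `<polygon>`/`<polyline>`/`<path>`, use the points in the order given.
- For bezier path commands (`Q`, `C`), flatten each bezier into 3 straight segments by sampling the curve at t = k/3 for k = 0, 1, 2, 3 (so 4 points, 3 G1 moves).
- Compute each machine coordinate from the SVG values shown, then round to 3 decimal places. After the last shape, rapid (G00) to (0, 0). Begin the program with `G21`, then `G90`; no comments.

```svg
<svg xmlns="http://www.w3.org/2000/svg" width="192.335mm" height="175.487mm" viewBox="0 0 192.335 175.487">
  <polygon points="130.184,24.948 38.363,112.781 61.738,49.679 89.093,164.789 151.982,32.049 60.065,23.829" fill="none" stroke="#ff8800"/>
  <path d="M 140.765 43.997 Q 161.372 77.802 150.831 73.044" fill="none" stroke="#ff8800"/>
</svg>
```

viewBox `0 0 192.335 175.487` with mm width/height → 1 unit = 1 mm. Flip: y_m = 175.487 − y_svg.

**Shape 1** — `<polygon>` closed polygon, stroke `#ff8800` → engrave (S212, F3377). Machine vertices: (130.184,150.539) → (38.363,62.706) → (61.738,125.808) → (89.093,10.698) → (151.982,143.438) → (60.065,151.658) → (130.184,150.539). Closed: final G1 returns to the first vertex.

**Shape 2** — `<path>` quadratic bezier, stroke `#ff8800` → engrave (S212, F3377). Control points (SVG): P0=(140.765,43.997), P1=(161.372,77.802), P2=(150.831,73.044); sampled at t=k/3. Machine vertices: (140.765,131.490) → (151.042,113.238) → (154.397,103.556) → (150.831,102.443). Open path.

G21
G90
G00 X130.184 Y150.539
M3 S212
G1 X38.363 Y62.706 F3377
G1 X61.738 Y125.808
G1 X89.093 Y10.698
G1 X151.982 Y143.438
G1 X60.065 Y151.658
G1 X130.184 Y150.539
M5
G00 X140.765 Y131.490
M3 S212
G1 X151.042 Y113.238 F3377
G1 X154.397 Y103.556
G1 X150.831 Y102.443
M5
G00 X0.000 Y0.000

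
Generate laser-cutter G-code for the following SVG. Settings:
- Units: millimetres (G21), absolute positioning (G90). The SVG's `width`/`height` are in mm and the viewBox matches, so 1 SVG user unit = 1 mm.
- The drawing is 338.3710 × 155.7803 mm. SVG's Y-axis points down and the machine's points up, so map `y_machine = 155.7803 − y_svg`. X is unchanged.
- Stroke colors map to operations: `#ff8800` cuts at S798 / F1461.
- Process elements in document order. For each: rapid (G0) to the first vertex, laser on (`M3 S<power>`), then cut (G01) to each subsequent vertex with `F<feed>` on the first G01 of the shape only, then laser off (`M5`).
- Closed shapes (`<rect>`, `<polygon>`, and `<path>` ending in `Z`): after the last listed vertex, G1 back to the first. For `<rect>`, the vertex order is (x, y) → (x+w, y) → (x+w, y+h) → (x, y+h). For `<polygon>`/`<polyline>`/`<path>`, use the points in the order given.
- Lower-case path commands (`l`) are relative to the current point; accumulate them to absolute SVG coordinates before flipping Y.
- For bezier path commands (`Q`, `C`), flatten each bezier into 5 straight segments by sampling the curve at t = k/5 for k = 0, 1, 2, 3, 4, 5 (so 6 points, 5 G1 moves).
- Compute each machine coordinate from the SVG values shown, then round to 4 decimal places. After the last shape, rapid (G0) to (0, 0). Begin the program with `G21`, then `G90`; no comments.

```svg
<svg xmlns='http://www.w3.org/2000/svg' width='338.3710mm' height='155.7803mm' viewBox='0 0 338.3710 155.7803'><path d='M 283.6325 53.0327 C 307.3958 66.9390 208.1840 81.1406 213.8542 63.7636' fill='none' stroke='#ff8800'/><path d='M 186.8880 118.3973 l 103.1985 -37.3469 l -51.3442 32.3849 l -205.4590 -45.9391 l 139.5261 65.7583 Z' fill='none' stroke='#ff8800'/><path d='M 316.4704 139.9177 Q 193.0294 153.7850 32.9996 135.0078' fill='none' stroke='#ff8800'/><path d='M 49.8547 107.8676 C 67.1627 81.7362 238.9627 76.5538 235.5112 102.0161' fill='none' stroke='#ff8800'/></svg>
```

G21
G90
G0 X283.6325 Y102.7476
M3 S798
G01 X284.9563 Y94.6234 F1461
G01 X267.7033 Y87.9582
G01 X242.8105 Y84.2821
G01 X221.2151 Y85.1249
G01 X213.8542 Y92.0167
M5
G0 X186.8880 Y37.3830
M3 S798
G01 X290.0865 Y74.7299 F1461
G01 X238.7423 Y42.3450
G01 X33.2833 Y88.2841
G01 X172.8094 Y22.5258
G01 X186.8880 Y37.3830
M5
G0 X316.4704 Y15.8626
M3 S798
G01 X265.6304 Y11.6215 F1461
G01 X211.8634 Y9.9919
G01 X155.1692 Y10.9739
G01 X95.5480 Y14.5674
G01 X32.9996 Y20.7725
M5
G0 X49.8547 Y47.9127
M3 S798
G01 X76.1406 Y61.0001 F1461
G01 X123.6769 Y68.5943
G01 X176.6359 Y70.2300
G01 X219.1899 Y65.4418
G01 X235.5112 Y53.7642
M5
G0 X0.0000 Y0.0000

Since the viewBox matches the mm dimensions, user units are millimetres directly. The only transform is the Y-flip y_m = 155.7803 − y_svg.

Shape 1 is a cubic bezier drawn with `<path>`. Its stroke #ff8800 means cut at S798, F1461. After flipping Y the toolpath is (283.6325,102.7476) → (284.9563,94.6234) → (267.7033,87.9582) → (242.8105,84.2821) → (221.2151,85.1249) → (213.8542,92.0167).

Shape 2 is a closed polygon drawn with `<path>`. Its stroke #ff8800 means cut at S798, F1461. After flipping Y the toolpath is (186.8880,37.3830) → (290.0865,74.7299) → (238.7423,42.3450) → (33.2833,88.2841) → (172.8094,22.5258) → (186.8880,37.3830), returning to the start.

Shape 3 is a quadratic bezier drawn with `<path>`. Its stroke #ff8800 means cut at S798, F1461. After flipping Y the toolpath is (316.4704,15.8626) → (265.6304,11.6215) → (211.8634,9.9919) → (155.1692,10.9739) → (95.5480,14.5674) → (32.9996,20.7725).

Shape 4 is a cubic bezier drawn with `<path>`. Its stroke #ff8800 means cut at S798, F1461. After flipping Y the toolpath is (49.8547,47.9127) → (76.1406,61.0001) → (123.6769,68.5943) → (176.6359,70.2300) → (219.1899,65.4418) → (235.5112,53.7642).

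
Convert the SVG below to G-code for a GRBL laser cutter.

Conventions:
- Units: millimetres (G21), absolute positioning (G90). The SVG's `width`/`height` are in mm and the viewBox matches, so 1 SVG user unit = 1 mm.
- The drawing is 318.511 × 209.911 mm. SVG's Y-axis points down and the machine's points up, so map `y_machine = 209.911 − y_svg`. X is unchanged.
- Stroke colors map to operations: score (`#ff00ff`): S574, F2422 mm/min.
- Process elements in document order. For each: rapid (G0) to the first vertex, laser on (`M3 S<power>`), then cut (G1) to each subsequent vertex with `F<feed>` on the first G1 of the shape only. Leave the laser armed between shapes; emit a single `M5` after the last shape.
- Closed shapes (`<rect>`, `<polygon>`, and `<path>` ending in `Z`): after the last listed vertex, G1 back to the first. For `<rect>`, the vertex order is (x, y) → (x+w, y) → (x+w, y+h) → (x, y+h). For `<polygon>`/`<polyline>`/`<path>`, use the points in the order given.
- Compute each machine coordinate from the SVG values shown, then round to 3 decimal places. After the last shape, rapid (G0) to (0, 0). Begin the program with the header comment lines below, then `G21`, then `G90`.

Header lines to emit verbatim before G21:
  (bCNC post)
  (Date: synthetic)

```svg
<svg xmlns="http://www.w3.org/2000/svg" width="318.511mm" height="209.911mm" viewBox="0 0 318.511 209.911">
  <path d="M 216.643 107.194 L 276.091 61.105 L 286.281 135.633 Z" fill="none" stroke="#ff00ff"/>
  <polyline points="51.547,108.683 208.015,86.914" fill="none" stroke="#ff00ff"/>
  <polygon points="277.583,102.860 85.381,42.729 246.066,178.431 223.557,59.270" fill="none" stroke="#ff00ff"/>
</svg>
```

(bCNC post)
(Date: synthetic)
G21
G90
G0 X216.643 Y102.717
M3 S574
G1 X276.091 Y148.806 F2422
G1 X286.281 Y74.278
G1 X216.643 Y102.717
G0 X51.547 Y101.228
M3 S574
G1 X208.015 Y122.997 F2422
G0 X277.583 Y107.051
M3 S574
G1 X85.381 Y167.182 F2422
G1 X246.066 Y31.480
G1 X223.557 Y150.641
G1 X277.583 Y107.051
M5
G0 X0.000 Y0.000

1 u = 1 mm; y_m = 209.911 − y.

[1] `<path>` regular polygon, #ff00ff→score S574 F2422: (216.643,102.717) → (276.091,148.806) → (286.281,74.278) → (216.643,102.717) (closed)

[2] `<polyline>` line segment, #ff00ff→score S574 F2422: (51.547,101.228) → (208.015,122.997)

[3] `<polygon>` closed polygon, #ff00ff→score S574 F2422: (277.583,107.051) → (85.381,167.182) → (246.066,31.480) → (223.557,150.641) → (277.583,107.051) (closed)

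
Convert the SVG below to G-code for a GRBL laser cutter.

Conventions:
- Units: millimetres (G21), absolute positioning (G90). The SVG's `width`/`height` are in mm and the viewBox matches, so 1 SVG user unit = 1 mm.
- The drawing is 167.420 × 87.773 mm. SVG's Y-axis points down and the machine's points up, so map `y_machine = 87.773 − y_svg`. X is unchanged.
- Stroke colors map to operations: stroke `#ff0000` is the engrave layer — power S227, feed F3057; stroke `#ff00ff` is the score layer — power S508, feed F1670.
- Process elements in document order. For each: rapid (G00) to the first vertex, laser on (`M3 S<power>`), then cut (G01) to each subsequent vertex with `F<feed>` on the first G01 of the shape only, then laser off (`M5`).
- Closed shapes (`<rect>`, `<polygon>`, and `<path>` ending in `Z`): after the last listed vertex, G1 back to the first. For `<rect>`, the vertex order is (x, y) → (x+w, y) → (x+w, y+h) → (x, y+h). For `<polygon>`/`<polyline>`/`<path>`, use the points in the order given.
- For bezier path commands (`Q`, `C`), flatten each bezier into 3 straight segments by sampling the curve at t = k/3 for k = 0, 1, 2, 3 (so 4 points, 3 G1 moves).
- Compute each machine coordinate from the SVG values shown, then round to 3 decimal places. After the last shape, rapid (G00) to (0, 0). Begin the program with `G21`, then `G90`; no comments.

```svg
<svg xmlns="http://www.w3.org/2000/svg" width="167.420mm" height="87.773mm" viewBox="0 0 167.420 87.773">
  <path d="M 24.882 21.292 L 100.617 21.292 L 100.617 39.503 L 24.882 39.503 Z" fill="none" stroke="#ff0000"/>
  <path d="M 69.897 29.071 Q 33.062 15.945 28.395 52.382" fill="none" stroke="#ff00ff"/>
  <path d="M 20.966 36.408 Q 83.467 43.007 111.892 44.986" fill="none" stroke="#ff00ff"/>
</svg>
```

G21
G90
G00 X24.882 Y66.481
M3 S227
G01 X100.617 Y66.481 F3057
G01 X100.617 Y48.270
G01 X24.882 Y48.270
G01 X24.882 Y66.481
M5
G00 X69.897 Y58.702
M3 S508
G01 X48.915 Y61.946 F1670
G01 X35.081 Y54.175
G01 X28.395 Y35.391
M5
G00 X20.966 Y51.365
M3 S508
G01 X58.847 Y47.479 F1670
G01 X89.156 Y44.620
G01 X111.892 Y42.787
M5
G00 X0.000 Y0.000

1 u = 1 mm; y_m = 87.773 − y.

[1] `<path>` rectangle, #ff0000→engrave S227 F3057: (24.882,66.481) → (100.617,66.481) → (100.617,48.270) → (24.882,48.270) → (24.882,66.481) (closed)

[2] `<path>` quadratic bezier, #ff00ff→score S508 F1670: (69.897,58.702) → (48.915,61.946) → (35.081,54.175) → (28.395,35.391)

[3] `<path>` quadratic bezier, #ff00ff→score S508 F1670: (20.966,51.365) → (58.847,47.479) → (89.156,44.620) → (111.892,42.787)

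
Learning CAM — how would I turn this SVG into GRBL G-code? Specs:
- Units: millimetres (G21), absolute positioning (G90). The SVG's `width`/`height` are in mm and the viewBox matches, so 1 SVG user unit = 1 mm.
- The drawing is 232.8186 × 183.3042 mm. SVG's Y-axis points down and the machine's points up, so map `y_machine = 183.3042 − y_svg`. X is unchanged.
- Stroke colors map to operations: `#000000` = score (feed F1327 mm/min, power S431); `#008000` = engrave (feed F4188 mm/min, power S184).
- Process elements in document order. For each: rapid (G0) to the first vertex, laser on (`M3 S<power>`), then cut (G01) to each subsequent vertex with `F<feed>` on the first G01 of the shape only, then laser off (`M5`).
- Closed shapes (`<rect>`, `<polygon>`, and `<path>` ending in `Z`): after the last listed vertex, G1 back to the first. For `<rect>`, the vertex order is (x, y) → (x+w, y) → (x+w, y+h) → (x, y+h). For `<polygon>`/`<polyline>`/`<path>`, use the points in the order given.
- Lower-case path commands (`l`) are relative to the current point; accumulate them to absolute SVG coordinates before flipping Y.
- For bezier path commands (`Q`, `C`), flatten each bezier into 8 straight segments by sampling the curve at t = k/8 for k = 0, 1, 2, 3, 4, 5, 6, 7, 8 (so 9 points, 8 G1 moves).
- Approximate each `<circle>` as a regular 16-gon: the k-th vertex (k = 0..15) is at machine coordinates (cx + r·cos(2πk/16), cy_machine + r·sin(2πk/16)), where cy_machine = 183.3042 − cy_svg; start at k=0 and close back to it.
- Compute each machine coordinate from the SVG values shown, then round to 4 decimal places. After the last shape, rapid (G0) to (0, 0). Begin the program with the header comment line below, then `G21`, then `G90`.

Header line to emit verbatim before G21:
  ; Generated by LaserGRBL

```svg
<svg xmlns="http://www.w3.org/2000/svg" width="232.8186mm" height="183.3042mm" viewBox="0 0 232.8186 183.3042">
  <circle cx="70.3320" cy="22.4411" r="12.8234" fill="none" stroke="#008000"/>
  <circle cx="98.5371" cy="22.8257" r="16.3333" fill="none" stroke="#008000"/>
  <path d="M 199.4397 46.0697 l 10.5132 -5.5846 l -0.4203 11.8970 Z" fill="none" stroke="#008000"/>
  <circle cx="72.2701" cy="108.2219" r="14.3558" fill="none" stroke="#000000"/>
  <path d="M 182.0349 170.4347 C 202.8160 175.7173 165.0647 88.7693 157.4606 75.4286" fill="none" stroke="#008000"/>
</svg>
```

1 u = 1 mm; y_m = 183.3042 − y.

[1] `<circle>` circle, #008000→engrave S184 F4188: (83.1554,160.8631) → (82.1793,165.7704) → (79.3995,169.9306) → (75.2393,172.7104) → (70.3320,173.6865) → (65.4247,172.7104) → (61.2645,169.9306) → (58.4847,165.7704) → (57.5086,160.8631) → (58.4847,155.9558) → (61.2645,151.7956) → (65.4247,149.0158) → (70.3320,148.0397) → (75.2393,149.0158) → (79.3995,151.7956) → (82.1793,155.9558) → (83.1554,160.8631) (closed)

[2] `<circle>` circle, #008000→engrave S184 F4188: (114.8704,160.4785) → (113.6271,166.7290) → (110.0865,172.0279) → (104.7876,175.5685) → (98.5371,176.8118) → (92.2866,175.5685) → (86.9877,172.0279) → (83.4471,166.7290) → (82.2038,160.4785) → (83.4471,154.2280) → (86.9877,148.9291) → (92.2866,145.3885) → (98.5371,144.1452) → (104.7876,145.3885) → (110.0865,148.9291) → (113.6271,154.2280) → (114.8704,160.4785) (closed)

[3] `<path>` regular polygon, #008000→engrave S184 F4188: (199.4397,137.2345) → (209.9529,142.8191) → (209.5326,130.9221) → (199.4397,137.2345) (closed)

[4] `<circle>` circle, #000000→score S431 F1327: (86.6259,75.0823) → (85.5331,80.5760) → (82.4212,85.2334) → (77.7638,88.3453) → (72.2701,89.4381) → (66.7764,88.3453) → (62.1190,85.2334) → (59.0071,80.5760) → (57.9143,75.0823) → (59.0071,69.5886) → (62.1190,64.9312) → (66.7764,61.8193) → (72.2701,60.7265) → (77.7638,61.8193) → (82.4212,64.9312) → (85.5331,69.5886) → (86.6259,75.0823) (closed)

[5] `<path>` cubic bezier, #008000→engrave S184 F4188: (182.0349,12.8695) → (187.2573,14.8879) → (188.0315,23.6096) → (185.3967,37.0910) → (180.3922,53.3888) → (174.0571,70.5596) → (167.4307,86.6599) → (161.5521,99.7464) → (157.4606,107.8756)

; Generated by LaserGRBL
G21
G90
G0 X83.1554 Y160.8631
M3 S184
G01 X82.1793 Y165.7704 F4188
G01 X79.3995 Y169.9306
G01 X75.2393 Y172.7104
G01 X70.3320 Y173.6865
G01 X65.4247 Y172.7104
G01 X61.2645 Y169.9306
G01 X58.4847 Y165.7704
G01 X57.5086 Y160.8631
G01 X58.4847 Y155.9558
G01 X61.2645 Y151.7956
G01 X65.4247 Y149.0158
G01 X70.3320 Y148.0397
G01 X75.2393 Y149.0158
G01 X79.3995 Y151.7956
G01 X82.1793 Y155.9558
G01 X83.1554 Y160.8631
M5
G0 X114.8704 Y160.4785
M3 S184
G01 X113.6271 Y166.7290 F4188
G01 X110.0865 Y172.0279
G01 X104.7876 Y175.5685
G01 X98.5371 Y176.8118
G01 X92.2866 Y175.5685
G01 X86.9877 Y172.0279
G01 X83.4471 Y166.7290
G01 X82.2038 Y160.4785
G01 X83.4471 Y154.2280
G01 X86.9877 Y148.9291
G01 X92.2866 Y145.3885
G01 X98.5371 Y144.1452
G01 X104.7876 Y145.3885
G01 X110.0865 Y148.9291
G01 X113.6271 Y154.2280
G01 X114.8704 Y160.4785
M5
G0 X199.4397 Y137.2345
M3 S184
G01 X209.9529 Y142.8191 F4188
G01 X209.5326 Y130.9221
G01 X199.4397 Y137.2345
M5
G0 X86.6259 Y75.0823
M3 S431
G01 X85.5331 Y80.5760 F1327
G01 X82.4212 Y85.2334
G01 X77.7638 Y88.3453
G01 X72.2701 Y89.4381
G01 X66.7764 Y88.3453
G01 X62.1190 Y85.2334
G01 X59.0071 Y80.5760
G01 X57.9143 Y75.0823
G01 X59.0071 Y69.5886
G01 X62.1190 Y64.9312
G01 X66.7764 Y61.8193
G01 X72.2701 Y60.7265
G01 X77.7638 Y61.8193
G01 X82.4212 Y64.9312
G01 X85.5331 Y69.5886
G01 X86.6259 Y75.0823
M5
G0 X182.0349 Y12.8695
M3 S184
G01 X187.2573 Y14.8879 F4188
G01 X188.0315 Y23.6096
G01 X185.3967 Y37.0910
G01 X180.3922 Y53.3888
G01 X174.0571 Y70.5596
G01 X167.4307 Y86.6599
G01 X161.5521 Y99.7464
G01 X157.4606 Y107.8756
M5
G0 X0.0000 Y0.0000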